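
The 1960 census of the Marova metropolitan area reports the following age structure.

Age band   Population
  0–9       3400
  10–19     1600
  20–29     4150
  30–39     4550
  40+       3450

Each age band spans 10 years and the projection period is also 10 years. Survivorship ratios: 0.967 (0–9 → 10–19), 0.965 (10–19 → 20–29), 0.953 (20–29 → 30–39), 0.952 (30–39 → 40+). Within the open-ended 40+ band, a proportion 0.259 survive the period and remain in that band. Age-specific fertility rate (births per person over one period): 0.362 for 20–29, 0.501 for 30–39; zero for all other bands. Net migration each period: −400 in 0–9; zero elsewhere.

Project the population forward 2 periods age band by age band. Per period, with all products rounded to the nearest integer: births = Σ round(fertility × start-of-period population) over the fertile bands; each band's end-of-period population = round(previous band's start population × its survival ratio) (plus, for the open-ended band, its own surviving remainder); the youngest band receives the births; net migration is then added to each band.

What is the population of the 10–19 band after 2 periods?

3270

Call the bands 1 to 5, youngest first.
Period 1.
Births: 4150 × 0.362 = 1502 ; 4550 × 0.501 = 2280 ⇒ total 3782
Band 2: 3400 × 0.967 = 3288
Band 3: 1600 × 0.965 = 1544
Band 4: 4150 × 0.953 = 3955
Band 5: 4550 × 0.952 + 3450 × 0.259 = 4332 + 894 = 5226
Net migration: Band 1 − 400 → 3382
End of period: [3382, 3288, 1544, 3955, 5226]
Period 2.
Births: 1544 × 0.362 = 559 ; 3955 × 0.501 = 1981 ⇒ total 2540
Band 2: 3382 × 0.967 = 3270
Band 3: 3288 × 0.965 = 3173
Band 4: 1544 × 0.953 = 1471
Band 5: 3955 × 0.952 + 5226 × 0.259 = 3765 + 1354 = 5119
Net migration: Band 1 − 400 → 2140
End of period: [2140, 3270, 3173, 1471, 5119]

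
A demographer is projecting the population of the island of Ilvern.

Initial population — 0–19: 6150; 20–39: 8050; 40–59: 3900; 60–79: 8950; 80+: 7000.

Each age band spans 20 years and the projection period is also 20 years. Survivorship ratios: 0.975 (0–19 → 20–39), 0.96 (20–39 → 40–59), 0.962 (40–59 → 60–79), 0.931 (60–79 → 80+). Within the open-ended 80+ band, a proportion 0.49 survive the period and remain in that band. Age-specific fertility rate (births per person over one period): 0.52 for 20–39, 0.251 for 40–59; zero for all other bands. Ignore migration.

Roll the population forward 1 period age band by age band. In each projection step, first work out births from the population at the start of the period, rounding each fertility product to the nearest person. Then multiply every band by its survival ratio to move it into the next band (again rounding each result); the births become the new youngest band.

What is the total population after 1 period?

— Period 1 —
Births: 8050 × 0.52 = 4186 ; 3900 × 0.251 = 979 — total 5165
20–39: 6150 × 0.975 = 5996
40–59: 8050 × 0.96 = 7728
60–79: 3900 × 0.962 = 3752
80+: 8950 × 0.931 + 7000 × 0.49 = 8332 + 3430 = 11762
End of period: [5165, 5996, 7728, 3752, 11762]
Total after period 1: 5165 + 5996 + 7728 + 3752 + 11762 = 34403

34403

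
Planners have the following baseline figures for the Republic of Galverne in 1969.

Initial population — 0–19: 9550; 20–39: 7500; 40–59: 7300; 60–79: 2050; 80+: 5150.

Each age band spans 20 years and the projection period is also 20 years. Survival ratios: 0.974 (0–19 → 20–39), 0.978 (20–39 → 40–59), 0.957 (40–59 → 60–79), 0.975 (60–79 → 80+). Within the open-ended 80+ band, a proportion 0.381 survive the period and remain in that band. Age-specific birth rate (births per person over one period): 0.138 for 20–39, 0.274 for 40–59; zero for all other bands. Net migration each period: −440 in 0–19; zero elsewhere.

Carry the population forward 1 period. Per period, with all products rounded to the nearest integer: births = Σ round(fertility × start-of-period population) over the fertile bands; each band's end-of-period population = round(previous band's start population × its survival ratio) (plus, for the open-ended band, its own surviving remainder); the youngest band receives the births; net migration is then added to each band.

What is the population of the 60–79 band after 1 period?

Period 1.
Births: 7500 × 0.138 = 1035 ; 7300 × 0.274 = 2000 → total 3035
20–39: 9550 × 0.974 = 9302
40–59: 7500 × 0.978 = 7335
60–79: 7300 × 0.957 = 6986
80+: 2050 × 0.975 + 5150 × 0.381 = 1999 + 1962 = 3961
Net migration: 0–19 − 440 → 2595
Giving 2595 / 9302 / 7335 / 6986 / 3961.

6986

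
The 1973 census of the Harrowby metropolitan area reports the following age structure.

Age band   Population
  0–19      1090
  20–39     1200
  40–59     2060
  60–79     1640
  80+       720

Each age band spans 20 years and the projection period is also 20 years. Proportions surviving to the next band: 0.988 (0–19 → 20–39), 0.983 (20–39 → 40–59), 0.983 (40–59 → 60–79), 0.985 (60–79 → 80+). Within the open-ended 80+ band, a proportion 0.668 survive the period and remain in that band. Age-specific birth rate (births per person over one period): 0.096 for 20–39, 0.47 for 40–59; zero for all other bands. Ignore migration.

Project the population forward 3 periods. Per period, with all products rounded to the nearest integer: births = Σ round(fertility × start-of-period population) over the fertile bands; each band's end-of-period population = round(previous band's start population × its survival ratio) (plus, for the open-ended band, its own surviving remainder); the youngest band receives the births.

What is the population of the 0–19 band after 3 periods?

(Groups numbered youngest = 1 to oldest = 5.)
[period 1]
Births: 1200 * 0.096 = 115  |  2060 * 0.47 = 968 — total 1083
Group 2: 1090 * 0.988 = 1077
Group 3: 1200 * 0.983 = 1180
Group 4: 2060 * 0.983 = 2025
Group 5: 1640 * 0.985 + 720 * 0.668 = 1615 + 481 = 2096
Giving 1083 / 1077 / 1180 / 2025 / 2096.
[period 2]
Births: 1077 * 0.096 = 103  |  1180 * 0.47 = 555 — total 658
Group 2: 1083 * 0.988 = 1070
Group 3: 1077 * 0.983 = 1059
Group 4: 1180 * 0.983 = 1160
Group 5: 2025 * 0.985 + 2096 * 0.668 = 1995 + 1400 = 3395
Giving 658 / 1070 / 1059 / 1160 / 3395.
[period 3]
Births: 1070 * 0.096 = 103  |  1059 * 0.47 = 498 — total 601
Group 2: 658 * 0.988 = 650
Group 3: 1070 * 0.983 = 1052
Group 4: 1059 * 0.983 = 1041
Group 5: 1160 * 0.985 + 3395 * 0.668 = 1143 + 2268 = 3411
Giving 601 / 650 / 1052 / 1041 / 3411.

601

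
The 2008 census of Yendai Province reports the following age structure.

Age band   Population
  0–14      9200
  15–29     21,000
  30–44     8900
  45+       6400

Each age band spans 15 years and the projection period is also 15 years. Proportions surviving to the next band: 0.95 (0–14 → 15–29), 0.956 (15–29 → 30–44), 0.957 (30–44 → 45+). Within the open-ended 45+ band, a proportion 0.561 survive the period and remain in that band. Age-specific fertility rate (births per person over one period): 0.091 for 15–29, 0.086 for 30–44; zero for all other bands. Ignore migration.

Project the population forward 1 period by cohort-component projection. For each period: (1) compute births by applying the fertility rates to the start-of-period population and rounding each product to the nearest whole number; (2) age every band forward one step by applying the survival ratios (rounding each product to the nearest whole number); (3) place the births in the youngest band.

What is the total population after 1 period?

— Period 1 —
Births: 21000 × 0.091 = 1911  |  8900 × 0.086 = 765 — total 2676
15–29: 9200 × 0.95 = 8740
30–44: 21000 × 0.956 = 20076
45+: 8900 × 0.957 + 6400 × 0.561 = 8517 + 3590 = 12107
Giving 2676 / 8740 / 20076 / 12107.
Total after period 1: 2676 + 8740 + 20076 + 12107 = 43599

43599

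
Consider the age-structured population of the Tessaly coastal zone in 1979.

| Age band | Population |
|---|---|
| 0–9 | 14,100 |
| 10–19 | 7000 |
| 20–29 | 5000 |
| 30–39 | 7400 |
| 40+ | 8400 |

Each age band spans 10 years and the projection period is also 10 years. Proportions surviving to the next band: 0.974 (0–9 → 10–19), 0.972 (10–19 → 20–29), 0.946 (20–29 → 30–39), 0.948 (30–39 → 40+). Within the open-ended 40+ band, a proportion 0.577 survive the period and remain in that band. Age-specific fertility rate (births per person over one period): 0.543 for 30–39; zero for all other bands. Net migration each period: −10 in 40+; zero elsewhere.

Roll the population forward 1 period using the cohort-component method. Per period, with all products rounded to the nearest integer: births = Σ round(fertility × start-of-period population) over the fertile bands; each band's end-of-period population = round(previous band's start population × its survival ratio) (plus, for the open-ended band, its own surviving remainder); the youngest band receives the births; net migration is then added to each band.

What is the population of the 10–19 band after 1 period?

Numbering the groups 1..5 from youngest to oldest:
— Period 1 —
Births: 7400 * 0.543 = 4018
Group 2: 14100 * 0.974 = 13733
Group 3: 7000 * 0.972 = 6804
Group 4: 5000 * 0.946 = 4730
Group 5: 7400 * 0.948 + 8400 * 0.577 = 7015 + 4847 = 11862
Net migration: Group 5 − 10 → 11852
→ [4018, 13733, 6804, 4730, 11852]

13733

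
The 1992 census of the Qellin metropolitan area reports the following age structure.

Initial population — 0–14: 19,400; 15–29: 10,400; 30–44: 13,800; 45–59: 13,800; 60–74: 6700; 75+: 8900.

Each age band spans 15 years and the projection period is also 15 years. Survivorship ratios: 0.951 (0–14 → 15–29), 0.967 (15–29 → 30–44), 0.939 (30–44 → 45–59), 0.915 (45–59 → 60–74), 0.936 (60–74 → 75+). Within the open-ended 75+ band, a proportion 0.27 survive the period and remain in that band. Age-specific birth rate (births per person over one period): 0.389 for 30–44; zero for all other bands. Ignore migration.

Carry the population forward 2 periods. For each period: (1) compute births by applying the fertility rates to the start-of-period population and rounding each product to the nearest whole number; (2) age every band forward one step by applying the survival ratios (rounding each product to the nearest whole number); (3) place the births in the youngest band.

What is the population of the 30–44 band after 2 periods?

17840

[period 1]
Births: 13800 × 0.389 = 5368
15–29: 19400 × 0.951 = 18449
30–44: 10400 × 0.967 = 10057
45–59: 13800 × 0.939 = 12958
60–74: 13800 × 0.915 = 12627
75+: 6700 × 0.936 + 8900 × 0.27 = 6271 + 2403 = 8674
Giving 5368 / 18449 / 10057 / 12958 / 12627 / 8674.
[period 2]
Births: 10057 × 0.389 = 3912
15–29: 5368 × 0.951 = 5105
30–44: 18449 × 0.967 = 17840
45–59: 10057 × 0.939 = 9444
60–74: 12958 × 0.915 = 11857
75+: 12627 × 0.936 + 8674 × 0.27 = 11819 + 2342 = 14161
Giving 3912 / 5105 / 17840 / 9444 / 11857 / 14161.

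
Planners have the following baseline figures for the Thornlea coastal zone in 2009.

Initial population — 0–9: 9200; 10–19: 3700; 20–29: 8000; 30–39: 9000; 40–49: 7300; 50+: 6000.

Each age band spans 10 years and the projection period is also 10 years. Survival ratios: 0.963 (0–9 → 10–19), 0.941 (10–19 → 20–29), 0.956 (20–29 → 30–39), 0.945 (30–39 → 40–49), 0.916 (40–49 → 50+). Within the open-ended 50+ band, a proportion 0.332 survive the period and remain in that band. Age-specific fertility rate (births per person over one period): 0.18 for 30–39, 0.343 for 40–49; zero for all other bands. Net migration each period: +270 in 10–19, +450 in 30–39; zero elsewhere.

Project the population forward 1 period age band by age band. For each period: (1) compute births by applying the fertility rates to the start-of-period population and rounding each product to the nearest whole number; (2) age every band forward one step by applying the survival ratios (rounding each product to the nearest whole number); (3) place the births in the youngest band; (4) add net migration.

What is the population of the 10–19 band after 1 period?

9130

After projecting period 1:
Births: 9000 × 0.18 = 1620, 7300 × 0.343 = 2504 — total 4124
10–19: 9200 × 0.963 = 8860
20–29: 3700 × 0.941 = 3482
30–39: 8000 × 0.956 = 7648
40–49: 9000 × 0.945 = 8505
50+: 7300 × 0.916 + 6000 × 0.332 = 6687 + 1992 = 8679
Net migration: 10–19 + 270 → 9130; 30–39 + 450 → 8098
End of period: [4124, 9130, 3482, 8098, 8505, 8679]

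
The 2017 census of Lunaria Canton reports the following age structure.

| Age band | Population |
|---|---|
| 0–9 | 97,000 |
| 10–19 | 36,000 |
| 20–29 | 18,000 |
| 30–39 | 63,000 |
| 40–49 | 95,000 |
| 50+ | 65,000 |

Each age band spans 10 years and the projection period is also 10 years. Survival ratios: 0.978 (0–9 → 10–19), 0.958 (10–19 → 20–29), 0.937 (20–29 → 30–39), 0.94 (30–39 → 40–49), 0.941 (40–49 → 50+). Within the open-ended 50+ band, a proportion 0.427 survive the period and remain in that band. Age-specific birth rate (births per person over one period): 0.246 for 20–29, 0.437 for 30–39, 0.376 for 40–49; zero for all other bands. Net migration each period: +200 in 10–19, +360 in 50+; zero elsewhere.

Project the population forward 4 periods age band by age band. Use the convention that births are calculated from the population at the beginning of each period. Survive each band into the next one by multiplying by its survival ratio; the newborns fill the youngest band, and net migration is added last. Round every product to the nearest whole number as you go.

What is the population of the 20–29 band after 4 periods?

35908

Period 1.
Births: 18000 × 0.246 = 4428 ; 63000 × 0.437 = 27531 ; 95000 × 0.376 = 35720 — total 67679
10–19: 97000 × 0.978 = 94866
20–29: 36000 × 0.958 = 34488
30–39: 18000 × 0.937 = 16866
40–49: 63000 × 0.94 = 59220
50+: 95000 × 0.941 + 65000 × 0.427 = 89395 + 27755 = 117150
Net migration: 10–19 + 200 → 95066; 50+ + 360 → 117510
End of period: [67679, 95066, 34488, 16866, 59220, 117510]
Period 2.
Births: 34488 × 0.246 = 8484 ; 16866 × 0.437 = 7370 ; 59220 × 0.376 = 22267 — total 38121
10–19: 67679 × 0.978 = 66190
20–29: 95066 × 0.958 = 91073
30–39: 34488 × 0.937 = 32315
40–49: 16866 × 0.94 = 15854
50+: 59220 × 0.941 + 117510 × 0.427 = 55726 + 50177 = 105903
Net migration: 10–19 + 200 → 66390; 50+ + 360 → 106263
End of period: [38121, 66390, 91073, 32315, 15854, 106263]
Period 3.
Births: 91073 × 0.246 = 22404 ; 32315 × 0.437 = 14122 ; 15854 × 0.376 = 5961 — total 42487
10–19: 38121 × 0.978 = 37282
20–29: 66390 × 0.958 = 63602
30–39: 91073 × 0.937 = 85335
40–49: 32315 × 0.94 = 30376
50+: 15854 × 0.941 + 106263 × 0.427 = 14919 + 45374 = 60293
Net migration: 10–19 + 200 → 37482; 50+ + 360 → 60653
End of period: [42487, 37482, 63602, 85335, 30376, 60653]
Period 4.
Births: 63602 × 0.246 = 15646 ; 85335 × 0.437 = 37291 ; 30376 × 0.376 = 11421 — total 64358
10–19: 42487 × 0.978 = 41552
20–29: 37482 × 0.958 = 35908
30–39: 63602 × 0.937 = 59595
40–49: 85335 × 0.94 = 80215
50+: 30376 × 0.941 + 60653 × 0.427 = 28584 + 25899 = 54483
Net migration: 10–19 + 200 → 41752; 50+ + 360 → 54843
End of period: [64358, 41752, 35908, 59595, 80215, 54843]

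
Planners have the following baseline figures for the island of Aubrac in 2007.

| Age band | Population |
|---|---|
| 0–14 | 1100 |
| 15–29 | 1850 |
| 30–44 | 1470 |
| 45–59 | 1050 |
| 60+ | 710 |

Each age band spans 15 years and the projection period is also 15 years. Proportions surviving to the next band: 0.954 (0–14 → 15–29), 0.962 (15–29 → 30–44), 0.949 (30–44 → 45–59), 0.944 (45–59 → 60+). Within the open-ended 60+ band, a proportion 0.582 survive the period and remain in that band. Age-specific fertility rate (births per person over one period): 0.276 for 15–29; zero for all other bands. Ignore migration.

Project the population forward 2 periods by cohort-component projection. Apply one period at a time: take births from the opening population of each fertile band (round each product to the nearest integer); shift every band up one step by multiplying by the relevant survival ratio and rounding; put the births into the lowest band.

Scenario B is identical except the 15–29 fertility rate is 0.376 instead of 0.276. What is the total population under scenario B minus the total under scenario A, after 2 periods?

281

Call the bands 1 to 5, youngest first.
— Period 1 —
Births: 1850 * 0.276 = 511
Band 2: 1100 * 0.954 = 1049
Band 3: 1850 * 0.962 = 1780
Band 4: 1470 * 0.949 = 1395
Band 5: 1050 * 0.944 + 710 * 0.582 = 991 + 413 = 1404
→ [511, 1049, 1780, 1395, 1404]
— Period 2 —
Births: 1049 * 0.276 = 290
Band 2: 511 * 0.954 = 487
Band 3: 1049 * 0.962 = 1009
Band 4: 1780 * 0.949 = 1689
Band 5: 1395 * 0.944 + 1404 * 0.582 = 1317 + 817 = 2134
→ [290, 487, 1009, 1689, 2134]
Scenario A total after 2 periods: 5609
Scenario B projection —
— Period 1 —
Births: 1850 * 0.376 = 696
Band 2: 1100 * 0.954 = 1049
Band 3: 1850 * 0.962 = 1780
Band 4: 1470 * 0.949 = 1395
Band 5: 1050 * 0.944 + 710 * 0.582 = 991 + 413 = 1404
→ [696, 1049, 1780, 1395, 1404]
— Period 2 —
Births: 1049 * 0.376 = 394
Band 2: 696 * 0.954 = 664
Band 3: 1049 * 0.962 = 1009
Band 4: 1780 * 0.949 = 1689
Band 5: 1395 * 0.944 + 1404 * 0.582 = 1317 + 817 = 2134
→ [394, 664, 1009, 1689, 2134]
Scenario B total after 2 periods: 5890
Difference B − A = 5890 − 5609 = 281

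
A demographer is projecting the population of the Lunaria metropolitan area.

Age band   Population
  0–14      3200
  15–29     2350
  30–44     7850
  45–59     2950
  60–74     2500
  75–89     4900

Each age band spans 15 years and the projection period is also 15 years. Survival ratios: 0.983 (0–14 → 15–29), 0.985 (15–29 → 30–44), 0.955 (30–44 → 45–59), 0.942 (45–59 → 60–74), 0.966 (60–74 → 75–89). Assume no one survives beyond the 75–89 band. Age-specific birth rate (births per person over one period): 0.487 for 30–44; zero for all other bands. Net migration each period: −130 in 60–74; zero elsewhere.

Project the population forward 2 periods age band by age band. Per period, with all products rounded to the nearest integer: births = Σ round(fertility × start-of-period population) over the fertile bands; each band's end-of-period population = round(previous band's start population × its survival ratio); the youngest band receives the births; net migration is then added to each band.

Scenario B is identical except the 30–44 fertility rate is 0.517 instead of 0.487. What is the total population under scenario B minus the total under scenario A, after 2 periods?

301

Call the groups 1 to 6, youngest first.
[period 1]
Births: 7850 * 0.487 = 3823
Group 2: 3200 * 0.983 = 3146
Group 3: 2350 * 0.985 = 2315
Group 4: 7850 * 0.955 = 7497
Group 5: 2950 * 0.942 = 2779
Group 6: 2500 * 0.966 = 2415
Net migration: Group 5 − 130 → 2649
Population now: 0–14=3823, 15–29=3146, 30–44=2315, 45–59=7497, 60–74=2649, 75–89=2415
[period 2]
Births: 2315 * 0.487 = 1127
Group 2: 3823 * 0.983 = 3758
Group 3: 3146 * 0.985 = 3099
Group 4: 2315 * 0.955 = 2211
Group 5: 7497 * 0.942 = 7062
Group 6: 2649 * 0.966 = 2559
Net migration: Group 5 − 130 → 6932
Population now: 0–14=1127, 15–29=3758, 30–44=3099, 45–59=2211, 60–74=6932, 75–89=2559
Scenario A total after 2 periods: 19686
Scenario B projection —
[period 1]
Births: 7850 * 0.517 = 4058
Group 2: 3200 * 0.983 = 3146
Group 3: 2350 * 0.985 = 2315
Group 4: 7850 * 0.955 = 7497
Group 5: 2950 * 0.942 = 2779
Group 6: 2500 * 0.966 = 2415
Net migration: Group 5 − 130 → 2649
Population now: 0–14=4058, 15–29=3146, 30–44=2315, 45–59=7497, 60–74=2649, 75–89=2415
[period 2]
Births: 2315 * 0.517 = 1197
Group 2: 4058 * 0.983 = 3989
Group 3: 3146 * 0.985 = 3099
Group 4: 2315 * 0.955 = 2211
Group 5: 7497 * 0.942 = 7062
Group 6: 2649 * 0.966 = 2559
Net migration: Group 5 − 130 → 6932
Population now: 0–14=1197, 15–29=3989, 30–44=3099, 45–59=2211, 60–74=6932, 75–89=2559
Scenario B total after 2 periods: 19987
Difference B − A = 19987 − 19686 = 301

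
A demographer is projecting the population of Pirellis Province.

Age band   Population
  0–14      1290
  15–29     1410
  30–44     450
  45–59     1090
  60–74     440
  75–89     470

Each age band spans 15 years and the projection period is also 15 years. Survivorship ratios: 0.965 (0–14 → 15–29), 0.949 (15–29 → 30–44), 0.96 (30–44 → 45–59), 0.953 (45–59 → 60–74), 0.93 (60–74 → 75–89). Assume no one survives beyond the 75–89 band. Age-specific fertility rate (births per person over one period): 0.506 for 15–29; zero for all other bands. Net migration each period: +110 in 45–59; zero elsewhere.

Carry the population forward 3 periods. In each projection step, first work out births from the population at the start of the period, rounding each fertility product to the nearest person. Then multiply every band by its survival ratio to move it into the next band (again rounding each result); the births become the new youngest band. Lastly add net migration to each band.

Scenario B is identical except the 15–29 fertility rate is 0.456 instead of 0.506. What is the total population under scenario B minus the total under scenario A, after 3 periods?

(Groups numbered youngest = 1 to oldest = 6.)
After projecting period 1:
Births: 1410 × 0.506 = 713
Group 2: 1290 × 0.965 = 1245
Group 3: 1410 × 0.949 = 1338
Group 4: 450 × 0.96 = 432
Group 5: 1090 × 0.953 = 1039
Group 6: 440 × 0.93 = 409
Net migration: Group 4 + 110 → 542
Population now: 0–14=713, 15–29=1245, 30–44=1338, 45–59=542, 60–74=1039, 75–89=409
After projecting period 2:
Births: 1245 × 0.506 = 630
Group 2: 713 × 0.965 = 688
Group 3: 1245 × 0.949 = 1182
Group 4: 1338 × 0.96 = 1284
Group 5: 542 × 0.953 = 517
Group 6: 1039 × 0.93 = 966
Net migration: Group 4 + 110 → 1394
Population now: 0–14=630, 15–29=688, 30–44=1182, 45–59=1394, 60–74=517, 75–89=966
After projecting period 3:
Births: 688 × 0.506 = 348
Group 2: 630 × 0.965 = 608
Group 3: 688 × 0.949 = 653
Group 4: 1182 × 0.96 = 1135
Group 5: 1394 × 0.953 = 1328
Group 6: 517 × 0.93 = 481
Net migration: Group 4 + 110 → 1245
Population now: 0–14=348, 15–29=608, 30–44=653, 45–59=1245, 60–74=1328, 75–89=481
Scenario A total after 3 periods: 4663
Scenario B projection —
After projecting period 1:
Births: 1410 × 0.456 = 643
Group 2: 1290 × 0.965 = 1245
Group 3: 1410 × 0.949 = 1338
Group 4: 450 × 0.96 = 432
Group 5: 1090 × 0.953 = 1039
Group 6: 440 × 0.93 = 409
Net migration: Group 4 + 110 → 542
Population now: 0–14=643, 15–29=1245, 30–44=1338, 45–59=542, 60–74=1039, 75–89=409
After projecting period 2:
Births: 1245 × 0.456 = 568
Group 2: 643 × 0.965 = 620
Group 3: 1245 × 0.949 = 1182
Group 4: 1338 × 0.96 = 1284
Group 5: 542 × 0.953 = 517
Group 6: 1039 × 0.93 = 966
Net migration: Group 4 + 110 → 1394
Population now: 0–14=568, 15–29=620, 30–44=1182, 45–59=1394, 60–74=517, 75–89=966
After projecting period 3:
Births: 620 × 0.456 = 283
Group 2: 568 × 0.965 = 548
Group 3: 620 × 0.949 = 588
Group 4: 1182 × 0.96 = 1135
Group 5: 1394 × 0.953 = 1328
Group 6: 517 × 0.93 = 481
Net migration: Group 4 + 110 → 1245
Population now: 0–14=283, 15–29=548, 30–44=588, 45–59=1245, 60–74=1328, 75–89=481
Scenario B total after 3 periods: 4473
Difference B − A = 4473 − 4663 = -190

-190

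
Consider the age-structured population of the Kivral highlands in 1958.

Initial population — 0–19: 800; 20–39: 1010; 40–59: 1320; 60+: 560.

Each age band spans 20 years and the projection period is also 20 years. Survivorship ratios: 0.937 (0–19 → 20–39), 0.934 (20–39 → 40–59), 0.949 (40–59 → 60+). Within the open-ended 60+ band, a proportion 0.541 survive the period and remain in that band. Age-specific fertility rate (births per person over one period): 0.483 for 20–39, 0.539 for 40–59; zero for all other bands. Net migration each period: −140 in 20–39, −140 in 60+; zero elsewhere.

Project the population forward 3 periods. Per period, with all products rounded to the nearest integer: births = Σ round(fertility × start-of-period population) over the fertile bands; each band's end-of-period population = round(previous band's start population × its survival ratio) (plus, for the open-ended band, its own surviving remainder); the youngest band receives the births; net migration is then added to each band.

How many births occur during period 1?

1199

Period 1:
Births: 1010 × 0.483 = 488  |  1320 × 0.539 = 711 ⇒ total 1199
20–39: 800 × 0.937 = 750
40–59: 1010 × 0.934 = 943
60+: 1320 × 0.949 + 560 × 0.541 = 1253 + 303 = 1556
Net migration: 20–39 − 140 → 610; 60+ − 140 → 1416
→ [1199, 610, 943, 1416]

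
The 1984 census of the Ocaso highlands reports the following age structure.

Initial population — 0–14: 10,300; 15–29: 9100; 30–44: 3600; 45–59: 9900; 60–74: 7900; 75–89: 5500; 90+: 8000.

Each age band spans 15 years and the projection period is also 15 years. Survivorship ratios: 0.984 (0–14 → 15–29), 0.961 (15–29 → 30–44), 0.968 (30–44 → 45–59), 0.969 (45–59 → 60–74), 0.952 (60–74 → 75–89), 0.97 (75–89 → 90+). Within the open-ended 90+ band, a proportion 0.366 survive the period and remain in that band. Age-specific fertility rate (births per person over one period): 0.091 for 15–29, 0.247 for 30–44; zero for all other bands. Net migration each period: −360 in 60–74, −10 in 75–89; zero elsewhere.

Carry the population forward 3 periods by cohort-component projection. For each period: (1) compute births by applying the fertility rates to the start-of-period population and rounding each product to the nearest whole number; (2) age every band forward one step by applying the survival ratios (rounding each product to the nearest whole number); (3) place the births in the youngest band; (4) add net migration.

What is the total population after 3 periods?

39640

Numbering the bands 1..7 from youngest to oldest:
[period 1]
Births: 9100 × 0.091 = 828 ; 3600 × 0.247 = 889 ⇒ total 1717
Band 2: 10300 × 0.984 = 10135
Band 3: 9100 × 0.961 = 8745
Band 4: 3600 × 0.968 = 3485
Band 5: 9900 × 0.969 = 9593
Band 6: 7900 × 0.952 = 7521
Band 7: 5500 × 0.97 + 8000 × 0.366 = 5335 + 2928 = 8263
Net migration: Band 5 − 360 → 9233; Band 6 − 10 → 7511
Giving 1717 / 10135 / 8745 / 3485 / 9233 / 7511 / 8263.
[period 2]
Births: 10135 × 0.091 = 922 ; 8745 × 0.247 = 2160 ⇒ total 3082
Band 2: 1717 × 0.984 = 1690
Band 3: 10135 × 0.961 = 9740
Band 4: 8745 × 0.968 = 8465
Band 5: 3485 × 0.969 = 3377
Band 6: 9233 × 0.952 = 8790
Band 7: 7511 × 0.97 + 8263 × 0.366 = 7286 + 3024 = 10310
Net migration: Band 5 − 360 → 3017; Band 6 − 10 → 8780
Giving 3082 / 1690 / 9740 / 8465 / 3017 / 8780 / 10310.
[period 3]
Births: 1690 × 0.091 = 154 ; 9740 × 0.247 = 2406 ⇒ total 2560
Band 2: 3082 × 0.984 = 3033
Band 3: 1690 × 0.961 = 1624
Band 4: 9740 × 0.968 = 9428
Band 5: 8465 × 0.969 = 8203
Band 6: 3017 × 0.952 = 2872
Band 7: 8780 × 0.97 + 10310 × 0.366 = 8517 + 3773 = 12290
Net migration: Band 5 − 360 → 7843; Band 6 − 10 → 2862
Giving 2560 / 3033 / 1624 / 9428 / 7843 / 2862 / 12290.
Total after period 3: 2560 + 3033 + 1624 + 9428 + 7843 + 2862 + 12290 = 39640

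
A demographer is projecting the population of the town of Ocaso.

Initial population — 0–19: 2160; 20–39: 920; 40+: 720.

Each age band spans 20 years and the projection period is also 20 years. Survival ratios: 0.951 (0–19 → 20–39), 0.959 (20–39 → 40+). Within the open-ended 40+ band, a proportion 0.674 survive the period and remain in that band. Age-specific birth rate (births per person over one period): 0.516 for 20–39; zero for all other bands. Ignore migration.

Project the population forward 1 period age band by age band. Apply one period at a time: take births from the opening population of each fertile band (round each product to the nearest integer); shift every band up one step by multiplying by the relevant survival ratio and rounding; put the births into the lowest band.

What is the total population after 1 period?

After projecting period 1:
Births: 920 * 0.516 = 475
20–39: 2160 * 0.951 = 2054
40+: 920 * 0.959 + 720 * 0.674 = 882 + 485 = 1367
Giving 475 / 2054 / 1367.
Total after period 1: 475 + 2054 + 1367 = 3896

3896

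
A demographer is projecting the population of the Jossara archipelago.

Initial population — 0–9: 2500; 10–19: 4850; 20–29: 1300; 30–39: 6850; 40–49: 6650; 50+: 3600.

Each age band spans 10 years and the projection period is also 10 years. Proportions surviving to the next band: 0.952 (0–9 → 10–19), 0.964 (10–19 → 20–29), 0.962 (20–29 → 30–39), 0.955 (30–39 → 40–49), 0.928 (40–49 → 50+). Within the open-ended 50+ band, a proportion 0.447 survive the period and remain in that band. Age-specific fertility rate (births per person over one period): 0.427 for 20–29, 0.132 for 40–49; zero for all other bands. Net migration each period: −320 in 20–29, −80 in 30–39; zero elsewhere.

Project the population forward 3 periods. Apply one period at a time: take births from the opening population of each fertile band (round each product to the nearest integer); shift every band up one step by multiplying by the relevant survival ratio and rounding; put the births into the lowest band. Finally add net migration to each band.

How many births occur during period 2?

2724

Let band 1 be 0–9 through band 6 = 50+.
Period 1:
Births: 1300 × 0.427 = 555 ; 6650 × 0.132 = 878 — total 1433
Band 2: 2500 × 0.952 = 2380
Band 3: 4850 × 0.964 = 4675
Band 4: 1300 × 0.962 = 1251
Band 5: 6850 × 0.955 = 6542
Band 6: 6650 × 0.928 + 3600 × 0.447 = 6171 + 1609 = 7780
Net migration: Band 3 − 320 → 4355; Band 4 − 80 → 1171
→ [1433, 2380, 4355, 1171, 6542, 7780]
Period 2:
Births: 4355 × 0.427 = 1860 ; 6542 × 0.132 = 864 — total 2724
Band 2: 1433 × 0.952 = 1364
Band 3: 2380 × 0.964 = 2294
Band 4: 4355 × 0.962 = 4190
Band 5: 1171 × 0.955 = 1118
Band 6: 6542 × 0.928 + 7780 × 0.447 = 6071 + 3478 = 9549
Net migration: Band 3 − 320 → 1974; Band 4 − 80 → 4110
→ [2724, 1364, 1974, 4110, 1118, 9549]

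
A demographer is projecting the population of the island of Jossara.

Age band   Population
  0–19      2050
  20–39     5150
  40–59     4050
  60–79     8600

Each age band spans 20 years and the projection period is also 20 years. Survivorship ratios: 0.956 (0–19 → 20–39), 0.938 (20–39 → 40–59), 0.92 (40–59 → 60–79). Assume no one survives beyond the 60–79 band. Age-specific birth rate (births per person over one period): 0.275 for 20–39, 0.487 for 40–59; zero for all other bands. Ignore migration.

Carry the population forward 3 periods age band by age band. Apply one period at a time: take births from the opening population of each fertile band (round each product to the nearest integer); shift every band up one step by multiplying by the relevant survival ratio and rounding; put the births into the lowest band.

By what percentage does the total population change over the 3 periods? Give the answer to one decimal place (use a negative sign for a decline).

-53.2

Call the bands 1 to 4, youngest first.
— Period 1 —
Births: 5150 × 0.275 = 1416 ; 4050 × 0.487 = 1972 → total 3388
Band 2: 2050 × 0.956 = 1960
Band 3: 5150 × 0.938 = 4831
Band 4: 4050 × 0.92 = 3726
End of period: [3388, 1960, 4831, 3726]
— Period 2 —
Births: 1960 × 0.275 = 539 ; 4831 × 0.487 = 2353 → total 2892
Band 2: 3388 × 0.956 = 3239
Band 3: 1960 × 0.938 = 1838
Band 4: 4831 × 0.92 = 4445
End of period: [2892, 3239, 1838, 4445]
— Period 3 —
Births: 3239 × 0.275 = 891 ; 1838 × 0.487 = 895 → total 1786
Band 2: 2892 × 0.956 = 2765
Band 3: 3239 × 0.938 = 3038
Band 4: 1838 × 0.92 = 1691
End of period: [1786, 2765, 3038, 1691]
Total: 19850 → 9280; change = -10570; percentage change = -53.2%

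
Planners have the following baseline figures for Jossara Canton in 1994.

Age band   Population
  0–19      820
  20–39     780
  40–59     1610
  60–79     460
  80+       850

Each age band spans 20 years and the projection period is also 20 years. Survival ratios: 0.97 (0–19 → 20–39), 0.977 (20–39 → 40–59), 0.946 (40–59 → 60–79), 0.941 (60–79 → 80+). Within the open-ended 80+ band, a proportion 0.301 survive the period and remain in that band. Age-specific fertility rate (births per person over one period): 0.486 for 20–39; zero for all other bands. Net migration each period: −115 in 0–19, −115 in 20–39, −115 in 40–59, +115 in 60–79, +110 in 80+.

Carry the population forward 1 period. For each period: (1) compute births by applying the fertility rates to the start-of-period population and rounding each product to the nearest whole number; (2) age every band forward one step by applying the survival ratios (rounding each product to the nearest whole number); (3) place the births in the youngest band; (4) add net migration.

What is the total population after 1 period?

4028

After projecting period 1:
Births: 780 × 0.486 = 379
20–39: 820 × 0.97 = 795
40–59: 780 × 0.977 = 762
60–79: 1610 × 0.946 = 1523
80+: 460 × 0.941 + 850 × 0.301 = 433 + 256 = 689
Net migration: 0–19 − 115 → 264; 20–39 − 115 → 680; 40–59 − 115 → 647; 60–79 + 115 → 1638; 80+ + 110 → 799
→ [264, 680, 647, 1638, 799]
Total after period 1: 264 + 680 + 647 + 1638 + 799 = 4028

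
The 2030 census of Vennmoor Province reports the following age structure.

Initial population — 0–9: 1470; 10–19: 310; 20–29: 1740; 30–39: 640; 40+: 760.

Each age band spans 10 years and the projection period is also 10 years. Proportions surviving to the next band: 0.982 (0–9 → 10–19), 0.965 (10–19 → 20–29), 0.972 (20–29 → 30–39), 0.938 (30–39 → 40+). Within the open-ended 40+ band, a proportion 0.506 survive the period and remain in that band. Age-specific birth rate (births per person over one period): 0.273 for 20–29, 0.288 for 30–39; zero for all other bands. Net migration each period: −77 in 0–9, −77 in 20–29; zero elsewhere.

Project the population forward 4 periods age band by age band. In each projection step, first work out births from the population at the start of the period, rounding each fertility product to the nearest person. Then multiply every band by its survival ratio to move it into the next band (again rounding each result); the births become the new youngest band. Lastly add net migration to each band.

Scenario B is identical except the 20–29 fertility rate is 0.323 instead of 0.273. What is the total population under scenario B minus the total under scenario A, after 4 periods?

203

After projecting period 1:
Births: 1740 × 0.273 = 475 ; 640 × 0.288 = 184 ⇒ total 659
10–19: 1470 × 0.982 = 1444
20–29: 310 × 0.965 = 299
30–39: 1740 × 0.972 = 1691
40+: 640 × 0.938 + 760 × 0.506 = 600 + 385 = 985
Net migration: 0–9 − 77 → 582; 20–29 − 77 → 222
End of period: [582, 1444, 222, 1691, 985]
After projecting period 2:
Births: 222 × 0.273 = 61 ; 1691 × 0.288 = 487 ⇒ total 548
10–19: 582 × 0.982 = 572
20–29: 1444 × 0.965 = 1393
30–39: 222 × 0.972 = 216
40+: 1691 × 0.938 + 985 × 0.506 = 1586 + 498 = 2084
Net migration: 0–9 − 77 → 471; 20–29 − 77 → 1316
End of period: [471, 572, 1316, 216, 2084]
After projecting period 3:
Births: 1316 × 0.273 = 359 ; 216 × 0.288 = 62 ⇒ total 421
10–19: 471 × 0.982 = 463
20–29: 572 × 0.965 = 552
30–39: 1316 × 0.972 = 1279
40+: 216 × 0.938 + 2084 × 0.506 = 203 + 1055 = 1258
Net migration: 0–9 − 77 → 344; 20–29 − 77 → 475
End of period: [344, 463, 475, 1279, 1258]
After projecting period 4:
Births: 475 × 0.273 = 130 ; 1279 × 0.288 = 368 ⇒ total 498
10–19: 344 × 0.982 = 338
20–29: 463 × 0.965 = 447
30–39: 475 × 0.972 = 462
40+: 1279 × 0.938 + 1258 × 0.506 = 1200 + 637 = 1837
Net migration: 0–9 − 77 → 421; 20–29 − 77 → 370
End of period: [421, 338, 370, 462, 1837]
Scenario A total after 4 periods: 3428
Scenario B projection —
After projecting period 1:
Births: 1740 × 0.323 = 562 ; 640 × 0.288 = 184 ⇒ total 746
10–19: 1470 × 0.982 = 1444
20–29: 310 × 0.965 = 299
30–39: 1740 × 0.972 = 1691
40+: 640 × 0.938 + 760 × 0.506 = 600 + 385 = 985
Net migration: 0–9 − 77 → 669; 20–29 − 77 → 222
End of period: [669, 1444, 222, 1691, 985]
After projecting period 2:
Births: 222 × 0.323 = 72 ; 1691 × 0.288 = 487 ⇒ total 559
10–19: 669 × 0.982 = 657
20–29: 1444 × 0.965 = 1393
30–39: 222 × 0.972 = 216
40+: 1691 × 0.938 + 985 × 0.506 = 1586 + 498 = 2084
Net migration: 0–9 − 77 → 482; 20–29 − 77 → 1316
End of period: [482, 657, 1316, 216, 2084]
After projecting period 3:
Births: 1316 × 0.323 = 425 ; 216 × 0.288 = 62 ⇒ total 487
10–19: 482 × 0.982 = 473
20–29: 657 × 0.965 = 634
30–39: 1316 × 0.972 = 1279
40+: 216 × 0.938 + 2084 × 0.506 = 203 + 1055 = 1258
Net migration: 0–9 − 77 → 410; 20–29 − 77 → 557
End of period: [410, 473, 557, 1279, 1258]
After projecting period 4:
Births: 557 × 0.323 = 180 ; 1279 × 0.288 = 368 ⇒ total 548
10–19: 410 × 0.982 = 403
20–29: 473 × 0.965 = 456
30–39: 557 × 0.972 = 541
40+: 1279 × 0.938 + 1258 × 0.506 = 1200 + 637 = 1837
Net migration: 0–9 − 77 → 471; 20–29 − 77 → 379
End of period: [471, 403, 379, 541, 1837]
Scenario B total after 4 periods: 3631
Difference B − A = 3631 − 3428 = 203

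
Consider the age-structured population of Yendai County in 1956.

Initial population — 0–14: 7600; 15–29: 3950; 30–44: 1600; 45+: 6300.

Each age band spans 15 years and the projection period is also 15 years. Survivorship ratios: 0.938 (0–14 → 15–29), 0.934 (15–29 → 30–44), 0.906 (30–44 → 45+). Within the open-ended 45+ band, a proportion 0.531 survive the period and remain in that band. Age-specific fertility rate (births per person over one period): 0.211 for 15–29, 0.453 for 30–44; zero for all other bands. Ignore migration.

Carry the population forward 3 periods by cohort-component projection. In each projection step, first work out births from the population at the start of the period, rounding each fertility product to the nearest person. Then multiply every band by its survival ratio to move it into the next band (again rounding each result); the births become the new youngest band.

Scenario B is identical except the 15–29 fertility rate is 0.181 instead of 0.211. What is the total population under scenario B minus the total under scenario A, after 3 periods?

-367

Let band 1 be 0–14 through band 4 = 45+.
Period 1.
Births: 3950 × 0.211 = 833  |  1600 × 0.453 = 725 → total 1558
Band 2: 7600 × 0.938 = 7129
Band 3: 3950 × 0.934 = 3689
Band 4: 1600 × 0.906 + 6300 × 0.531 = 1450 + 3345 = 4795
End of period: [1558, 7129, 3689, 4795]
Period 2.
Births: 7129 × 0.211 = 1504  |  3689 × 0.453 = 1671 → total 3175
Band 2: 1558 × 0.938 = 1461
Band 3: 7129 × 0.934 = 6658
Band 4: 3689 × 0.906 + 4795 × 0.531 = 3342 + 2546 = 5888
End of period: [3175, 1461, 6658, 5888]
Period 3.
Births: 1461 × 0.211 = 308  |  6658 × 0.453 = 3016 → total 3324
Band 2: 3175 × 0.938 = 2978
Band 3: 1461 × 0.934 = 1365
Band 4: 6658 × 0.906 + 5888 × 0.531 = 6032 + 3127 = 9159
End of period: [3324, 2978, 1365, 9159]
Scenario A total after 3 periods: 16826
Scenario B projection —
Period 1.
Births: 3950 × 0.181 = 715  |  1600 × 0.453 = 725 → total 1440
Band 2: 7600 × 0.938 = 7129
Band 3: 3950 × 0.934 = 3689
Band 4: 1600 × 0.906 + 6300 × 0.531 = 1450 + 3345 = 4795
End of period: [1440, 7129, 3689, 4795]
Period 2.
Births: 7129 × 0.181 = 1290  |  3689 × 0.453 = 1671 → total 2961
Band 2: 1440 × 0.938 = 1351
Band 3: 7129 × 0.934 = 6658
Band 4: 3689 × 0.906 + 4795 × 0.531 = 3342 + 2546 = 5888
End of period: [2961, 1351, 6658, 5888]
Period 3.
Births: 1351 × 0.181 = 245  |  6658 × 0.453 = 3016 → total 3261
Band 2: 2961 × 0.938 = 2777
Band 3: 1351 × 0.934 = 1262
Band 4: 6658 × 0.906 + 5888 × 0.531 = 6032 + 3127 = 9159
End of period: [3261, 2777, 1262, 9159]
Scenario B total after 3 periods: 16459
Difference B − A = 16459 − 16826 = -367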